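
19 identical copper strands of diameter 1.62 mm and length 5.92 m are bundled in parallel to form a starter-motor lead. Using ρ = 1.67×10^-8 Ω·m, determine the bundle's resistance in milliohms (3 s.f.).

A_strand = π(8.1000e-04 m)² = 2.061e-06 m²
R_strand = ρL/A = (1.67×10^-8)(5.92)/(2.061e-06) = 0.04796 Ω
R_total = R_strand/N = 0.04796/19 = 2.52 mΩ

2.52 mΩ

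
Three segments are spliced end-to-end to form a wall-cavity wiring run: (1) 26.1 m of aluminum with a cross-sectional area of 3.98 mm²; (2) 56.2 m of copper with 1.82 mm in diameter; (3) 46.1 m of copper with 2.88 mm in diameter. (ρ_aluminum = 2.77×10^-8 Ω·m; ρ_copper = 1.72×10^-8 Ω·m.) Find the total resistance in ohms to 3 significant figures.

Seg 1: A = 3.98 mm² = 3.980e-06 m²
R_1 = (2.77×10^-8)(26.1)/(3.980e-06) = 0.1817 Ω
Seg 2: A = π(d/2)² = π(9.1000e-04 m)² = 2.602e-06 m²
R_2 = (1.72×10^-8)(56.2)/(2.602e-06) = 0.3716 Ω
Seg 3: A = π(d/2)² = π(1.4400e-03 m)² = 6.514e-06 m²
R_3 = (1.72×10^-8)(46.1)/(6.514e-06) = 0.1217 Ω
R_total = R_1 + R_2 + R_3 = 0.675 Ω

0.675 Ω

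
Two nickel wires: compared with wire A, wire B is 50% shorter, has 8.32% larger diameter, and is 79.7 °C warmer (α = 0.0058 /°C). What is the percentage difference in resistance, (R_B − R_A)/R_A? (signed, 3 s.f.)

-37.7%

R ∝ ρL/d² with ρ ∝ (1+αΔT), so R_B/R_A = (1 − 50/100) × (1 + 8.32/100)⁻² × (1 + 0.0058×79.7)
= 0.5 × 0.8523 × 1.462 = 0.6231
(R_B − R_A)/R_A = 0.6231 − 1 = -37.7%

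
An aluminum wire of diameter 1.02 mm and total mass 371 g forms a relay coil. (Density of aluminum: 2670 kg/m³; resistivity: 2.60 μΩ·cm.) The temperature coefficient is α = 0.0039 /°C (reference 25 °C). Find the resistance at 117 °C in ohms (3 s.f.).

7.35 Ω

ρ = 2.60 μΩ·cm = 2.60×10^-8 Ω·m
A = π(d/2)² = π(5.1000e-04 m)² = 8.1713e-07 m²
L = m/(density·A) = 0.371/(2670×8.1713e-07) = 170 m
R = ρL/A = (2.60×10^-8)(170)/(8.1713e-07) = 5.411 Ω
R(117 °C) = 5.411 × (1 + 0.0039×92) = 7.35 Ω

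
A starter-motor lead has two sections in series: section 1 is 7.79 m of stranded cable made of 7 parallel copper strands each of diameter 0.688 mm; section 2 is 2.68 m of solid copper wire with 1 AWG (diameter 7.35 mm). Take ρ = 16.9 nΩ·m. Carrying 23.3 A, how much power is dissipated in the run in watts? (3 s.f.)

28.0 W

ρ = 16.9 nΩ·m = 1.69×10^-8 Ω·m
Section 1: A_strand = π(3.4400e-04)² = 3.718e-07 m²; R₁ = ρL/(N·A_s) = (1.69×10^-8)(7.79)/(7×3.718e-07) = 0.05059 Ω
Section 2: A = π(7.35/2 mm)² = π(3.6750e-03 m)² = 4.243e-05 m²
R₂ = (1.69×10^-8)(2.68)/(4.243e-05) = 0.001067 Ω
R = R₁ + R₂ = 0.05166 Ω
P = I²R = (23.3)² × 0.05166 = 28.0 W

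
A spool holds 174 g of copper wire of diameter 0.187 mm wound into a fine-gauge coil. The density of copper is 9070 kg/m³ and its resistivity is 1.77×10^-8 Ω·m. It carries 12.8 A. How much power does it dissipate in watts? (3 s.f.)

A = π(d/2)² = π(9.3500e-05 m)² = 2.7465e-08 m²
L = m/(density·A) = 0.174/(9070×2.7465e-08) = 698.5 m
R = ρL/A = (1.77×10^-8)(698.5)/(2.7465e-08) = 450.2 Ω
P = I²R = (12.8)² × 450.2 = 73800 W

73800 W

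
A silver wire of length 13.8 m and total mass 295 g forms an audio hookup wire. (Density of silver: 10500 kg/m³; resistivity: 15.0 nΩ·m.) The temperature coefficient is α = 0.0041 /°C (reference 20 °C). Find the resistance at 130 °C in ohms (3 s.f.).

ρ = 15.0 nΩ·m = 1.50×10^-8 Ω·m
A = m/(density·L) = 0.295/(10500×13.8) = 2.0359e-06 m²
R = ρL/A = (1.50×10^-8)(13.8)/(2.0359e-06) = 0.1017 Ω
R(130 °C) = 0.1017 × (1 + 0.0041×110) = 0.148 Ω

0.148 Ω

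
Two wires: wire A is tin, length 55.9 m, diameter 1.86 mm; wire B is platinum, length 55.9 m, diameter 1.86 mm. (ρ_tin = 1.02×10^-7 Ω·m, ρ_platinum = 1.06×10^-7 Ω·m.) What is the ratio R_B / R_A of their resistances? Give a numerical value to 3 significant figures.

1.04

R ∝ ρL/d², so R_B/R_A = (ρ_B/ρ_A)
= (1.06×10^-7/1.02×10^-7) = 1.04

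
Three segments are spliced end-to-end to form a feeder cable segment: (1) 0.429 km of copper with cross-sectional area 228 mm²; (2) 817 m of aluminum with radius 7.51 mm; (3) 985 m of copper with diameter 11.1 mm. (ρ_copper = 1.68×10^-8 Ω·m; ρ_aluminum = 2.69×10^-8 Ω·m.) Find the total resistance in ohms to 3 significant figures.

0.327 Ω

Seg 1: A = 228 mm² = 2.280e-04 m²
R_1 = (1.68×10^-8)(429)/(2.280e-04) = 0.03161 Ω
Seg 2: A = πr² = π(7.5100e-03 m)² = 1.772e-04 m²
R_2 = (2.69×10^-8)(817)/(1.772e-04) = 0.124 Ω
Seg 3: A = π(d/2)² = π(5.5500e-03 m)² = 9.677e-05 m²
R_3 = (1.68×10^-8)(985)/(9.677e-05) = 0.171 Ω
R_total = R_1 + R_2 + R_3 = 0.327 Ω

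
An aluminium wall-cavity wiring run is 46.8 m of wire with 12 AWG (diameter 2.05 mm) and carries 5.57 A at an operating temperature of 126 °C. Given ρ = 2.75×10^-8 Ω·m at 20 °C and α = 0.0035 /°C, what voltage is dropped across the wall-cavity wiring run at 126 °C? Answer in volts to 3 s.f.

2.98 V

A = π(2.05/2 mm)² = π(1.0250e-03 m)² = 3.301e-06 m²
R₍20₎ = ρL/A = (2.75×10^-8)(46.8)/(3.301e-06) = 0.3899 Ω
R₍126₎ = R₍20₎(1 + αΔT) = 0.3899 × (1 + 0.0035×106) = 0.5346 Ω
V = IR = 5.57 × 0.5346 = 2.98 V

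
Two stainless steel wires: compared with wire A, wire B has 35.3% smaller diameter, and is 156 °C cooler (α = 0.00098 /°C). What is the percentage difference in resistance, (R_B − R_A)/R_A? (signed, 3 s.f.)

R ∝ ρL/d² with ρ ∝ (1+αΔT), so R_B/R_A = (1 − 35.3/100)⁻² × (1 − 0.00098×156)
= 2.389 × 0.8471 = 2.024
(R_B − R_A)/R_A = 2.024 − 1 = 102%

102%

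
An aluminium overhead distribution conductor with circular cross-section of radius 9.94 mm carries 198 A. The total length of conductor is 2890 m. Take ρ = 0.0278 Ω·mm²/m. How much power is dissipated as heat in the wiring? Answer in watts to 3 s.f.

ρ = 0.0278 Ω·mm²/m = 2.78×10^-8 Ω·m
A = πr² = π(9.9400e-03 m)² = 3.104e-04 m²
R = ρL/A = (2.78×10^-8)(2890)/(3.104e-04) = 0.2588 Ω
P = I²R = (198)² × 0.2588 = 10100 W

10100 W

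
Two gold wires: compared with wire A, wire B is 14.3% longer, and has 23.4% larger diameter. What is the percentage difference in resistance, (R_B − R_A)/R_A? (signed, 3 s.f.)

R ∝ L/d², so R_B/R_A = (1 + 14.3/100) × (1 + 23.4/100)⁻²
= 1.143 × 0.6567 = 0.7506
(R_B − R_A)/R_A = 0.7506 − 1 = -24.9%

-24.9%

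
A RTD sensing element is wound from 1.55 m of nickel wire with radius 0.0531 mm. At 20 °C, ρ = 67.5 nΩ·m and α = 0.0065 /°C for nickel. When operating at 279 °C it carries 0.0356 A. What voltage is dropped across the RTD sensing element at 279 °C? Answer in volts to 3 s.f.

ρ = 67.5 nΩ·m = 6.75×10^-8 Ω·m
A = πr² = π(5.3100e-05 m)² = 8.858e-09 m²
R₍20₎ = ρL/A = (6.75×10^-8)(1.55)/(8.858e-09) = 11.81 Ω
R₍279₎ = R₍20₎(1 + αΔT) = 11.81 × (1 + 0.0065×259) = 31.7 Ω
V = IR = 0.0356 × 31.7 = 1.13 V

1.13 V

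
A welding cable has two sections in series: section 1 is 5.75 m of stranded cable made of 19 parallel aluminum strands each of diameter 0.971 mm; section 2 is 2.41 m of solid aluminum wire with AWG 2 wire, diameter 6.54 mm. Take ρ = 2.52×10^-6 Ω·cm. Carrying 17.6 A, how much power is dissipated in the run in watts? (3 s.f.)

3.75 W

ρ = 2.52×10^-6 Ω·cm = 2.52×10^-8 Ω·m
Section 1: A_strand = π(4.8550e-04)² = 7.405e-07 m²; R₁ = ρL/(N·A_s) = (2.52×10^-8)(5.75)/(19×7.405e-07) = 0.0103 Ω
Section 2: A = π(6.54/2 mm)² = π(3.2700e-03 m)² = 3.359e-05 m²
R₂ = (2.52×10^-8)(2.41)/(3.359e-05) = 0.001808 Ω
R = R₁ + R₂ = 0.01211 Ω
P = I²R = (17.6)² × 0.01211 = 3.75 W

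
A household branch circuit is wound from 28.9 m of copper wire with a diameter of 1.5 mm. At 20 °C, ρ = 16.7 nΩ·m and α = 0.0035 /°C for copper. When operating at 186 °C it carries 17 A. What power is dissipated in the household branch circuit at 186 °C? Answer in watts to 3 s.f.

125 W

ρ = 16.7 nΩ·m = 1.67×10^-8 Ω·m
A = π(d/2)² = π(7.5000e-04 m)² = 1.767e-06 m²
R₍20₎ = ρL/A = (1.67×10^-8)(28.9)/(1.767e-06) = 0.2731 Ω
R₍186₎ = R₍20₎(1 + αΔT) = 0.2731 × (1 + 0.0035×166) = 0.4318 Ω
P = I²R = (17)² × 0.4318 = 125 W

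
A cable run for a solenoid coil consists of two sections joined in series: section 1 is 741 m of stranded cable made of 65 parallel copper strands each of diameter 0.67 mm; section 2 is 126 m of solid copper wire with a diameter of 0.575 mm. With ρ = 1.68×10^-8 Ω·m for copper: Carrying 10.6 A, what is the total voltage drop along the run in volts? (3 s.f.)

Section 1: A_strand = π(3.3500e-04)² = 3.526e-07 m²; R₁ = ρL/(N·A_s) = (1.68×10^-8)(741)/(65×3.526e-07) = 0.5432 Ω
Section 2: A = π(d/2)² = π(2.8750e-04 m)² = 2.597e-07 m²
R₂ = (1.68×10^-8)(126)/(2.597e-07) = 8.152 Ω
R = R₁ + R₂ = 8.695 Ω
V = IR = 10.6 × 8.695 = 92.2 V

92.2 V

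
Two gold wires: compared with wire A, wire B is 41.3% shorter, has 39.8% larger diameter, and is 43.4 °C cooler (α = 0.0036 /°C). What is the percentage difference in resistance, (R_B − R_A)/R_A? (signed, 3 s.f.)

-74.7%

R ∝ ρL/d² with ρ ∝ (1+αΔT), so R_B/R_A = (1 − 41.3/100) × (1 + 39.8/100)⁻² × (1 − 0.0036×43.4)
= 0.587 × 0.5117 × 0.8438 = 0.2534
(R_B − R_A)/R_A = 0.2534 − 1 = -74.7%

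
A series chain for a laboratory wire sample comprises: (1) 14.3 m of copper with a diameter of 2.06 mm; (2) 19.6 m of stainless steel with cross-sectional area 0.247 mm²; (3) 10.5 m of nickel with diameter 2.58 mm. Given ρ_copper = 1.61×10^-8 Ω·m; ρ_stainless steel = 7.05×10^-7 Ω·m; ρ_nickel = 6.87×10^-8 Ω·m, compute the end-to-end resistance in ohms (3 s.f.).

Seg 1: A = π(d/2)² = π(1.0300e-03 m)² = 3.333e-06 m²
R_1 = (1.61×10^-8)(14.3)/(3.333e-06) = 0.06908 Ω
Seg 2: A = 0.247 mm² = 2.470e-07 m²
R_2 = (7.05×10^-7)(19.6)/(2.470e-07) = 55.94 Ω
Seg 3: A = π(d/2)² = π(1.2900e-03 m)² = 5.228e-06 m²
R_3 = (6.87×10^-8)(10.5)/(5.228e-06) = 0.138 Ω
R_total = R_1 + R_2 + R_3 = 56.2 Ω

56.2 Ω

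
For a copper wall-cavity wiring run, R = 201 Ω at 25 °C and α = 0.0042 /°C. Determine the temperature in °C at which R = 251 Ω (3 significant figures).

R = R₀(1 + α(T − T₀)) ⇒ T = T₀ + (R/R₀ − 1)/α
T = 25 + (251/201 − 1)/0.0042 = 25 + (0.2488)/0.0042 = 84.2 °C

84.2 °C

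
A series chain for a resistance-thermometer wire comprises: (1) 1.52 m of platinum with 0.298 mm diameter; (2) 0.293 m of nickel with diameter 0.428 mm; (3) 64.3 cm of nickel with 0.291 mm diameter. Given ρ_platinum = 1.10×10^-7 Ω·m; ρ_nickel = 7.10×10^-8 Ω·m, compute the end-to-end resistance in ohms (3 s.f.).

3.23 Ω

Seg 1: A = π(d/2)² = π(1.4900e-04 m)² = 6.975e-08 m²
R_1 = (1.10×10^-7)(1.52)/(6.975e-08) = 2.397 Ω
Seg 2: A = π(d/2)² = π(2.1400e-04 m)² = 1.439e-07 m²
R_2 = (7.10×10^-8)(0.293)/(1.439e-07) = 0.1446 Ω
Seg 3: A = π(d/2)² = π(1.4550e-04 m)² = 6.651e-08 m²
R_3 = (7.10×10^-8)(0.643)/(6.651e-08) = 0.6864 Ω
R_total = R_1 + R_2 + R_3 = 3.23 Ω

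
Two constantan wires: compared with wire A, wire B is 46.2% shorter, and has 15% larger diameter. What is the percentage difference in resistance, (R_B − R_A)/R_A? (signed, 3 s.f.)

R ∝ L/d², so R_B/R_A = (1 − 46.2/100) × (1 + 15/100)⁻²
= 0.538 × 0.7561 = 0.4068
(R_B − R_A)/R_A = 0.4068 − 1 = -59.3%

-59.3%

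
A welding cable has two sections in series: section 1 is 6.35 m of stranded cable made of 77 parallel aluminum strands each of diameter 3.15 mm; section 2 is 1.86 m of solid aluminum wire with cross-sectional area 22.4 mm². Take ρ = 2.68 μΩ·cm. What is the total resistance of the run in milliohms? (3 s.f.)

ρ = 2.68 μΩ·cm = 2.68×10^-8 Ω·m
Section 1: A_strand = π(1.5750e-03)² = 7.793e-06 m²; R₁ = ρL/(N·A_s) = (2.68×10^-8)(6.35)/(77×7.793e-06) = 2.836×10^-4 Ω
Section 2: A = 22.4 mm² = 2.240e-05 m²
R₂ = (2.68×10^-8)(1.86)/(2.240e-05) = 0.002225 Ω
R = R₁ + R₂ = 2.51 mΩ

2.51 mΩ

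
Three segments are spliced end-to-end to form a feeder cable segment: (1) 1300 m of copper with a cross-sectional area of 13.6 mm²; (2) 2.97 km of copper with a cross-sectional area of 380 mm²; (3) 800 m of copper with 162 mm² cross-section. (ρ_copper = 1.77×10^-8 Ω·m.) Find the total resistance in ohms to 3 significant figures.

1.92 Ω

Seg 1: A = 13.6 mm² = 1.360e-05 m²
R_1 = (1.77×10^-8)(1300)/(1.360e-05) = 1.692 Ω
Seg 2: A = 380 mm² = 3.800e-04 m²
R_2 = (1.77×10^-8)(2970)/(3.800e-04) = 0.1383 Ω
Seg 3: A = 162 mm² = 1.620e-04 m²
R_3 = (1.77×10^-8)(800)/(1.620e-04) = 0.08741 Ω
R_total = R_1 + R_2 + R_3 = 1.92 Ω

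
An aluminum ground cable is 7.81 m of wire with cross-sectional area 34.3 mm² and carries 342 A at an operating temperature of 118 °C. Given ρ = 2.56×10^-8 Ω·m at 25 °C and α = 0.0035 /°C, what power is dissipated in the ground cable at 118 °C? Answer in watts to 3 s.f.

A = 34.3 mm² = 3.430e-05 m²
R₍25₎ = ρL/A = (2.56×10^-8)(7.81)/(3.430e-05) = 0.005829 Ω
R₍118₎ = R₍25₎(1 + αΔT) = 0.005829 × (1 + 0.0035×93) = 0.007726 Ω
P = I²R = (342)² × 0.007726 = 904 W

904 W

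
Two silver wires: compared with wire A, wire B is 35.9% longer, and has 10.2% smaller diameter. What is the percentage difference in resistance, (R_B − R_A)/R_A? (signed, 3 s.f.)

R ∝ L/d², so R_B/R_A = (1 + 35.9/100) × (1 − 10.2/100)⁻²
= 1.359 × 1.24 = 1.685
(R_B − R_A)/R_A = 1.685 − 1 = 68.5%

68.5%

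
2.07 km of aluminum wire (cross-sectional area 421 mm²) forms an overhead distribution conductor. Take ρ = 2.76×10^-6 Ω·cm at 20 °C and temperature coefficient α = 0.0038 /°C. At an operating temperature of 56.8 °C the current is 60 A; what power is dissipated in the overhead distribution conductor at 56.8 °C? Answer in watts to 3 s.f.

557 W

ρ = 2.76×10^-6 Ω·cm = 2.76×10^-8 Ω·m
A = 421 mm² = 4.210e-04 m²
R₍20₎ = ρL/A = (2.76×10^-8)(2070)/(4.210e-04) = 0.1357 Ω
R₍56.8₎ = R₍20₎(1 + αΔT) = 0.1357 × (1 + 0.0038×36.8) = 0.1547 Ω
P = I²R = (60)² × 0.1547 = 557 W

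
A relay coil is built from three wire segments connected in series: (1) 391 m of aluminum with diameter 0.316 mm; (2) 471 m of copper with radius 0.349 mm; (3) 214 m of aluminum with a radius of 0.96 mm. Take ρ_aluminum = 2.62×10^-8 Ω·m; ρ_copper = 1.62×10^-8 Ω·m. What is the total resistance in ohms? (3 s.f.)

152 Ω

Seg 1: A = π(d/2)² = π(1.5800e-04 m)² = 7.843e-08 m²
R_1 = (2.62×10^-8)(391)/(7.843e-08) = 130.6 Ω
Seg 2: A = πr² = π(3.4900e-04 m)² = 3.826e-07 m²
R_2 = (1.62×10^-8)(471)/(3.826e-07) = 19.94 Ω
Seg 3: A = πr² = π(9.6000e-04 m)² = 2.895e-06 m²
R_3 = (2.62×10^-8)(214)/(2.895e-06) = 1.937 Ω
R_total = R_1 + R_2 + R_3 = 152 Ω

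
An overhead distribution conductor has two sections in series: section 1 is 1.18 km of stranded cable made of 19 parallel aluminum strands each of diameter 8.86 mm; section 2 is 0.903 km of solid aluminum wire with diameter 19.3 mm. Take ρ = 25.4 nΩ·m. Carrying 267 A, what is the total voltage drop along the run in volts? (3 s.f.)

27.8 V

ρ = 25.4 nΩ·m = 2.54×10^-8 Ω·m
Section 1: A_strand = π(4.4300e-03)² = 6.165e-05 m²; R₁ = ρL/(N·A_s) = (2.54×10^-8)(1180)/(19×6.165e-05) = 0.02559 Ω
Section 2: A = π(d/2)² = π(9.6500e-03 m)² = 2.926e-04 m²
R₂ = (2.54×10^-8)(903)/(2.926e-04) = 0.0784 Ω
R = R₁ + R₂ = 0.104 Ω
V = IR = 267 × 0.104 = 27.8 V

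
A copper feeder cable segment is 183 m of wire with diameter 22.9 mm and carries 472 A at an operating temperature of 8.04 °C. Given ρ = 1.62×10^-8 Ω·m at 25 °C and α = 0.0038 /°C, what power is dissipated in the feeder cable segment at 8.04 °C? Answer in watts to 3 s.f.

1500 W

A = π(d/2)² = π(1.1450e-02 m)² = 4.119e-04 m²
R₍25₎ = ρL/A = (1.62×10^-8)(183)/(4.119e-04) = 0.007198 Ω
R₍8.04₎ = R₍25₎(1 + αΔT) = 0.007198 × (1 + 0.0038×-17) = 0.006734 Ω
P = I²R = (472)² × 0.006734 = 1500 W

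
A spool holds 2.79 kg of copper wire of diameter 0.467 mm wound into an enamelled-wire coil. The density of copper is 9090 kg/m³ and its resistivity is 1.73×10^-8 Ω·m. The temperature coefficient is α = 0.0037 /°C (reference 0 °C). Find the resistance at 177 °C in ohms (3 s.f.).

300 Ω

A = π(d/2)² = π(2.3350e-04 m)² = 1.7129e-07 m²
L = m/(density·A) = 2.79/(9090×1.7129e-07) = 1792 m
R = ρL/A = (1.73×10^-8)(1792)/(1.7129e-07) = 181 Ω
R(177 °C) = 181 × (1 + 0.0037×177) = 300 Ω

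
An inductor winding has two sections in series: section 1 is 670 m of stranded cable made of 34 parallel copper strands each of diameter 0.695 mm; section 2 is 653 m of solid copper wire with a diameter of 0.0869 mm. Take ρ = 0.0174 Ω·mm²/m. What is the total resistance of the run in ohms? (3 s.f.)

1920 Ω

ρ = 0.0174 Ω·mm²/m = 1.74×10^-8 Ω·m
Section 1: A_strand = π(3.4750e-04)² = 3.794e-07 m²; R₁ = ρL/(N·A_s) = (1.74×10^-8)(670)/(34×3.794e-07) = 0.9038 Ω
Section 2: A = π(d/2)² = π(4.3450e-05 m)² = 5.931e-09 m²
R₂ = (1.74×10^-8)(653)/(5.931e-09) = 1916 Ω
R = R₁ + R₂ = 1920 Ω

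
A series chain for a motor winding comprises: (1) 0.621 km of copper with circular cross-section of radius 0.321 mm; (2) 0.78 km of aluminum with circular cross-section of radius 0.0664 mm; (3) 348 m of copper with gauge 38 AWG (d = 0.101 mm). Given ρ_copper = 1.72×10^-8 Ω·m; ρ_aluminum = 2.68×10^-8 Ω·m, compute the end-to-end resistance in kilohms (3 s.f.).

Seg 1: A = πr² = π(3.2100e-04 m)² = 3.237e-07 m²
R_1 = (1.72×10^-8)(621)/(3.237e-07) = 33 Ω
Seg 2: A = πr² = π(6.6400e-05 m)² = 1.385e-08 m²
R_2 = (2.68×10^-8)(780)/(1.385e-08) = 1509 Ω
Seg 3: A = π(0.101/2 mm)² = π(5.0500e-05 m)² = 8.012e-09 m²
R_3 = (1.72×10^-8)(348)/(8.012e-09) = 747.1 Ω
R_total = R_1 + R_2 + R_3 = 2.29 kΩ

2.29 kΩ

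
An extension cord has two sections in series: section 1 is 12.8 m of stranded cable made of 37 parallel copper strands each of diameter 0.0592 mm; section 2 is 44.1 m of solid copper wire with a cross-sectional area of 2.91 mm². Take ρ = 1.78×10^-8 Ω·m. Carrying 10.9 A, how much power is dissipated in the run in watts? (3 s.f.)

Section 1: A_strand = π(2.9600e-05)² = 2.753e-09 m²; R₁ = ρL/(N·A_s) = (1.78×10^-8)(12.8)/(37×2.753e-09) = 2.237 Ω
Section 2: A = 2.91 mm² = 2.910e-06 m²
R₂ = (1.78×10^-8)(44.1)/(2.910e-06) = 0.2698 Ω
R = R₁ + R₂ = 2.507 Ω
P = I²R = (10.9)² × 2.507 = 298 W

298 W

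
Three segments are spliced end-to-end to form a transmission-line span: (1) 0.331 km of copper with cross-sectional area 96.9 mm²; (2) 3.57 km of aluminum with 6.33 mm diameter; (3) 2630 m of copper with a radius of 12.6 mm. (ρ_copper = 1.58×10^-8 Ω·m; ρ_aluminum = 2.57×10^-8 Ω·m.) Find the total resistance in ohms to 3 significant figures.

3.05 Ω

Seg 1: A = 96.9 mm² = 9.690e-05 m²
R_1 = (1.58×10^-8)(331)/(9.690e-05) = 0.05397 Ω
Seg 2: A = π(d/2)² = π(3.1650e-03 m)² = 3.147e-05 m²
R_2 = (2.57×10^-8)(3570)/(3.147e-05) = 2.915 Ω
Seg 3: A = πr² = π(1.2600e-02 m)² = 4.988e-04 m²
R_3 = (1.58×10^-8)(2630)/(4.988e-04) = 0.08331 Ω
R_total = R_1 + R_2 + R_3 = 3.05 Ω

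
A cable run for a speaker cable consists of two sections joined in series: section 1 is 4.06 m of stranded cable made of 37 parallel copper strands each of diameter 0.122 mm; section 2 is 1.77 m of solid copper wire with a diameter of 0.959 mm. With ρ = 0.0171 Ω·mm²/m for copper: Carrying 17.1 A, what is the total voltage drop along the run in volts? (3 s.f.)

ρ = 0.0171 Ω·mm²/m = 1.71×10^-8 Ω·m
Section 1: A_strand = π(6.1000e-05)² = 1.169e-08 m²; R₁ = ρL/(N·A_s) = (1.71×10^-8)(4.06)/(37×1.169e-08) = 0.1605 Ω
Section 2: A = π(d/2)² = π(4.7950e-04 m)² = 7.223e-07 m²
R₂ = (1.71×10^-8)(1.77)/(7.223e-07) = 0.0419 Ω
R = R₁ + R₂ = 0.2024 Ω
V = IR = 17.1 × 0.2024 = 3.46 V

3.46 V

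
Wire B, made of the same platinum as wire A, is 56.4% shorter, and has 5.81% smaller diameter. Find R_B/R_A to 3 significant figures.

R ∝ L/d², so R_B/R_A = (1 − 56.4/100) × (1 − 5.81/100)⁻²
= 0.436 × 1.127 = 0.491

0.491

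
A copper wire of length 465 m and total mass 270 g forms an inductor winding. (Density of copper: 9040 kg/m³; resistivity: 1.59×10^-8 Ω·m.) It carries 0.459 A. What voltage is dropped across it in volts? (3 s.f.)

52.8 V

A = m/(density·L) = 0.27/(9040×465) = 6.4231e-08 m²
R = ρL/A = (1.59×10^-8)(465)/(6.4231e-08) = 115.1 Ω
V = IR = 0.459 × 115.1 = 52.8 V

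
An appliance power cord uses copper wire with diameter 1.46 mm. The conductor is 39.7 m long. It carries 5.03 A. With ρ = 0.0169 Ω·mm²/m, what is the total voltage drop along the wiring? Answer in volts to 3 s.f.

ρ = 0.0169 Ω·mm²/m = 1.69×10^-8 Ω·m
A = π(d/2)² = π(7.3000e-04 m)² = 1.674e-06 m²
R = ρL/A = (1.69×10^-8)(39.7)/(1.674e-06) = 0.4008 Ω
V = IR = 5.03 × 0.4008 = 2.02 V

2.02 V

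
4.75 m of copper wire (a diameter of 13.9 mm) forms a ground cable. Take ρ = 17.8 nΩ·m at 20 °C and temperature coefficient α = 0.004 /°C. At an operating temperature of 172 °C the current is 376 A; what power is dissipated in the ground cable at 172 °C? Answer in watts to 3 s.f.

127 W

ρ = 17.8 nΩ·m = 1.78×10^-8 Ω·m
A = π(d/2)² = π(6.9500e-03 m)² = 1.517e-04 m²
R₍20₎ = ρL/A = (1.78×10^-8)(4.75)/(1.517e-04) = 5.572×10^-4 Ω
R₍172₎ = R₍20₎(1 + αΔT) = 5.572×10^-4 × (1 + 0.004×152) = 8.959×10^-4 Ω
P = I²R = (376)² × 8.959×10^-4 = 127 W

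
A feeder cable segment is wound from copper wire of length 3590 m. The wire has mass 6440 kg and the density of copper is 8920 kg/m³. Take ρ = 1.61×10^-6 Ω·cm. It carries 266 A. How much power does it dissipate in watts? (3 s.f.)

ρ = 1.61×10^-6 Ω·cm = 1.61×10^-8 Ω·m
A = m/(density·L) = 6440/(8920×3590) = 2.0111e-04 m²
R = ρL/A = (1.61×10^-8)(3590)/(2.0111e-04) = 0.2874 Ω
P = I²R = (266)² × 0.2874 = 20300 W

20300 W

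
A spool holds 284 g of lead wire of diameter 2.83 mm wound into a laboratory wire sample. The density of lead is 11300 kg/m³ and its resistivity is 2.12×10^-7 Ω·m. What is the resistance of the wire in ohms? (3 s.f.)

0.135 Ω

A = π(d/2)² = π(1.4150e-03 m)² = 6.2902e-06 m²
L = m/(density·A) = 0.284/(11300×6.2902e-06) = 3.996 m
R = ρL/A = (2.12×10^-7)(3.996)/(6.2902e-06) = 0.135 Ω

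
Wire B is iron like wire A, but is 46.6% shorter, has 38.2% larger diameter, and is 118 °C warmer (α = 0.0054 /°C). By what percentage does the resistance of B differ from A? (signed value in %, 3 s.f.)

-54.2%

R ∝ ρL/d² with ρ ∝ (1+αΔT), so R_B/R_A = (1 − 46.6/100) × (1 + 38.2/100)⁻² × (1 + 0.0054×118)
= 0.534 × 0.5236 × 1.637 = 0.4577
(R_B − R_A)/R_A = 0.4577 − 1 = -54.2%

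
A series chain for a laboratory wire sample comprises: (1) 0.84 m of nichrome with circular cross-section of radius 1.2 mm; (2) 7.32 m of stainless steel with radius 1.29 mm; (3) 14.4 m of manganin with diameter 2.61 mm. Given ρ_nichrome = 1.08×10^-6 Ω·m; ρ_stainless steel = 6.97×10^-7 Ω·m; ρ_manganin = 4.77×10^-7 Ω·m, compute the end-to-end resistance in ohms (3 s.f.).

2.46 Ω

Seg 1: A = πr² = π(1.2000e-03 m)² = 4.524e-06 m²
R_1 = (1.08×10^-6)(0.84)/(4.524e-06) = 0.2005 Ω
Seg 2: A = πr² = π(1.2900e-03 m)² = 5.228e-06 m²
R_2 = (6.97×10^-7)(7.32)/(5.228e-06) = 0.9759 Ω
Seg 3: A = π(d/2)² = π(1.3050e-03 m)² = 5.350e-06 m²
R_3 = (4.77×10^-7)(14.4)/(5.350e-06) = 1.284 Ω
R_total = R_1 + R_2 + R_3 = 2.46 Ω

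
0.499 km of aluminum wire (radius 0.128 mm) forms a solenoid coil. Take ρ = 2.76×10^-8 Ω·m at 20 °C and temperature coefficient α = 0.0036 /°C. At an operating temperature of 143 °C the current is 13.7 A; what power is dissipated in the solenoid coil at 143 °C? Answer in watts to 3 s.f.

72500 W

A = πr² = π(1.2800e-04 m)² = 5.147e-08 m²
R₍20₎ = ρL/A = (2.76×10^-8)(499)/(5.147e-08) = 267.6 Ω
R₍143₎ = R₍20₎(1 + αΔT) = 267.6 × (1 + 0.0036×123) = 386.1 Ω
P = I²R = (13.7)² × 386.1 = 72500 W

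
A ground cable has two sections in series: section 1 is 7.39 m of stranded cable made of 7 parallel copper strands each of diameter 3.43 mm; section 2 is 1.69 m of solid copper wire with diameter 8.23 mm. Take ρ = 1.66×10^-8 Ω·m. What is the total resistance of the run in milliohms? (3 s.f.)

2.42 mΩ

Section 1: A_strand = π(1.7150e-03)² = 9.240e-06 m²; R₁ = ρL/(N·A_s) = (1.66×10^-8)(7.39)/(7×9.240e-06) = 0.001897 Ω
Section 2: A = π(d/2)² = π(4.1150e-03 m)² = 5.320e-05 m²
R₂ = (1.66×10^-8)(1.69)/(5.320e-05) = 5.274×10^-4 Ω
R = R₁ + R₂ = 2.42 mΩ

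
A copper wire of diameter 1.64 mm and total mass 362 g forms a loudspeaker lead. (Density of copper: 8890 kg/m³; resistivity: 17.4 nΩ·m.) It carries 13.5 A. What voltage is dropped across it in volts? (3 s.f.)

ρ = 17.4 nΩ·m = 1.74×10^-8 Ω·m
A = π(d/2)² = π(8.2000e-04 m)² = 2.1124e-06 m²
L = m/(density·A) = 0.362/(8890×2.1124e-06) = 19.28 m
R = ρL/A = (1.74×10^-8)(19.28)/(2.1124e-06) = 0.1588 Ω
V = IR = 13.5 × 0.1588 = 2.14 V

2.14 V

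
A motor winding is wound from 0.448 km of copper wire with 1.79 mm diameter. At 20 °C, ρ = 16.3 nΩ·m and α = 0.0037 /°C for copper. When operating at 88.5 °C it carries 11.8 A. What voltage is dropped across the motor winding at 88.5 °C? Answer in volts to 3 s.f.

42.9 V

ρ = 16.3 nΩ·m = 1.63×10^-8 Ω·m
A = π(d/2)² = π(8.9500e-04 m)² = 2.516e-06 m²
R₍20₎ = ρL/A = (1.63×10^-8)(448)/(2.516e-06) = 2.902 Ω
R₍88.5₎ = R₍20₎(1 + αΔT) = 2.902 × (1 + 0.0037×68.5) = 3.637 Ω
V = IR = 11.8 × 3.637 = 42.9 V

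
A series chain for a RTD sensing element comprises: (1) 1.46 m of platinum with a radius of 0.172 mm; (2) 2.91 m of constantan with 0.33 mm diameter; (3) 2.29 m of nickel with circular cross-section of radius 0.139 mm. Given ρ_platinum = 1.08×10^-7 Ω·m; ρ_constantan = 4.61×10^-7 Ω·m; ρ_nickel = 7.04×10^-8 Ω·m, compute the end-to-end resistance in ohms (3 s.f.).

20.0 Ω

Seg 1: A = πr² = π(1.7200e-04 m)² = 9.294e-08 m²
R_1 = (1.08×10^-7)(1.46)/(9.294e-08) = 1.697 Ω
Seg 2: A = π(d/2)² = π(1.6500e-04 m)² = 8.553e-08 m²
R_2 = (4.61×10^-7)(2.91)/(8.553e-08) = 15.68 Ω
Seg 3: A = πr² = π(1.3900e-04 m)² = 6.070e-08 m²
R_3 = (7.04×10^-8)(2.29)/(6.070e-08) = 2.656 Ω
R_total = R_1 + R_2 + R_3 = 20.0 Ω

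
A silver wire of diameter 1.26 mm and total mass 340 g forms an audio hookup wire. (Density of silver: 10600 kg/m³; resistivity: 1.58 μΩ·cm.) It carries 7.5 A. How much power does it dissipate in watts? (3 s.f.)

18.3 W

ρ = 1.58 μΩ·cm = 1.58×10^-8 Ω·m
A = π(d/2)² = π(6.3000e-04 m)² = 1.2469e-06 m²
L = m/(density·A) = 0.34/(10600×1.2469e-06) = 25.72 m
R = ρL/A = (1.58×10^-8)(25.72)/(1.2469e-06) = 0.326 Ω
P = I²R = (7.5)² × 0.326 = 18.3 W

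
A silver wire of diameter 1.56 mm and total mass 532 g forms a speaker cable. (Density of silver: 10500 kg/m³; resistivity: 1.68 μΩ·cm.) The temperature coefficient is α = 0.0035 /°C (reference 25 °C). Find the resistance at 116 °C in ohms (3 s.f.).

ρ = 1.68 μΩ·cm = 1.68×10^-8 Ω·m
A = π(d/2)² = π(7.8000e-04 m)² = 1.9113e-06 m²
L = m/(density·A) = 0.532/(10500×1.9113e-06) = 26.51 m
R = ρL/A = (1.68×10^-8)(26.51)/(1.9113e-06) = 0.233 Ω
R(116 °C) = 0.233 × (1 + 0.0035×91) = 0.307 Ω

0.307 Ω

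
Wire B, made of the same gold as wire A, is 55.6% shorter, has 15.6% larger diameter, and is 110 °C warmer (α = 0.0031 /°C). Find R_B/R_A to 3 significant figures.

R ∝ ρL/d² with ρ ∝ (1+αΔT), so R_B/R_A = (1 − 55.6/100) × (1 + 15.6/100)⁻² × (1 + 0.0031×110)
= 0.444 × 0.7483 × 1.341 = 0.446

0.446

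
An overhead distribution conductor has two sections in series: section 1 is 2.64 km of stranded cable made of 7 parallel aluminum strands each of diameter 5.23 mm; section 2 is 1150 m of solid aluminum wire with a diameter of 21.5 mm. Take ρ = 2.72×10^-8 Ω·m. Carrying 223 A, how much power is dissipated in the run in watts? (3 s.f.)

28000 W

Section 1: A_strand = π(2.6150e-03)² = 2.148e-05 m²; R₁ = ρL/(N·A_s) = (2.72×10^-8)(2640)/(7×2.148e-05) = 0.4775 Ω
Section 2: A = π(d/2)² = π(1.0750e-02 m)² = 3.631e-04 m²
R₂ = (2.72×10^-8)(1150)/(3.631e-04) = 0.08616 Ω
R = R₁ + R₂ = 0.5637 Ω
P = I²R = (223)² × 0.5637 = 28000 W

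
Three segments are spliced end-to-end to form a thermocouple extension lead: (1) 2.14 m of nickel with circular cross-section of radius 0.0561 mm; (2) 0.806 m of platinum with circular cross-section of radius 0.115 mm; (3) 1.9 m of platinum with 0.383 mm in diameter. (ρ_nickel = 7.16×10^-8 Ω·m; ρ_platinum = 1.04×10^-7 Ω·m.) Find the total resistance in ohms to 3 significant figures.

19.2 Ω

Seg 1: A = πr² = π(5.6100e-05 m)² = 9.887e-09 m²
R_1 = (7.16×10^-8)(2.14)/(9.887e-09) = 15.5 Ω
Seg 2: A = πr² = π(1.1500e-04 m)² = 4.155e-08 m²
R_2 = (1.04×10^-7)(0.806)/(4.155e-08) = 2.018 Ω
Seg 3: A = π(d/2)² = π(1.9150e-04 m)² = 1.152e-07 m²
R_3 = (1.04×10^-7)(1.9)/(1.152e-07) = 1.715 Ω
R_total = R_1 + R_2 + R_3 = 19.2 Ω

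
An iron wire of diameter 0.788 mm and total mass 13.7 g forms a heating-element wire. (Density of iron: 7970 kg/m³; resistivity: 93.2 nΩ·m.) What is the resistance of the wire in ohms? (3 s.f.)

0.674 Ω

ρ = 93.2 nΩ·m = 9.32×10^-8 Ω·m
A = π(d/2)² = π(3.9400e-04 m)² = 4.8769e-07 m²
L = m/(density·A) = 0.0137/(7970×4.8769e-07) = 3.525 m
R = ρL/A = (9.32×10^-8)(3.525)/(4.8769e-07) = 0.674 Ω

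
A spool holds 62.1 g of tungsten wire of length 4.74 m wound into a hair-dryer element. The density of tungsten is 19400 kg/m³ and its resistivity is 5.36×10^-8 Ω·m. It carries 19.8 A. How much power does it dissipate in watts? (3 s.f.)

147 W

A = m/(density·L) = 0.0621/(19400×4.74) = 6.7532e-07 m²
R = ρL/A = (5.36×10^-8)(4.74)/(6.7532e-07) = 0.3762 Ω
P = I²R = (19.8)² × 0.3762 = 147 W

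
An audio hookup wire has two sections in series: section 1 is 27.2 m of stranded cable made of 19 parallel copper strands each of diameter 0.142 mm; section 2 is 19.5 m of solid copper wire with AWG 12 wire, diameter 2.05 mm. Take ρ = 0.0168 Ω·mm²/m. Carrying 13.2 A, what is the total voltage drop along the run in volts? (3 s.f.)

21.4 V

ρ = 0.0168 Ω·mm²/m = 1.68×10^-8 Ω·m
Section 1: A_strand = π(7.1000e-05)² = 1.584e-08 m²; R₁ = ρL/(N·A_s) = (1.68×10^-8)(27.2)/(19×1.584e-08) = 1.519 Ω
Section 2: A = π(2.05/2 mm)² = π(1.0250e-03 m)² = 3.301e-06 m²
R₂ = (1.68×10^-8)(19.5)/(3.301e-06) = 0.09925 Ω
R = R₁ + R₂ = 1.618 Ω
V = IR = 13.2 × 1.618 = 21.4 V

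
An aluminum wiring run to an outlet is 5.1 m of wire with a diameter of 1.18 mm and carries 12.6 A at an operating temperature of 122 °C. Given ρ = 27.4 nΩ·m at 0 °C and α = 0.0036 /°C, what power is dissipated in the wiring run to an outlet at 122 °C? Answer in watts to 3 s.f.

29.2 W

ρ = 27.4 nΩ·m = 2.74×10^-8 Ω·m
A = π(d/2)² = π(5.9000e-04 m)² = 1.094e-06 m²
R₍0₎ = ρL/A = (2.74×10^-8)(5.1)/(1.094e-06) = 0.1278 Ω
R₍122₎ = R₍0₎(1 + αΔT) = 0.1278 × (1 + 0.0036×122) = 0.1839 Ω
P = I²R = (12.6)² × 0.1839 = 29.2 W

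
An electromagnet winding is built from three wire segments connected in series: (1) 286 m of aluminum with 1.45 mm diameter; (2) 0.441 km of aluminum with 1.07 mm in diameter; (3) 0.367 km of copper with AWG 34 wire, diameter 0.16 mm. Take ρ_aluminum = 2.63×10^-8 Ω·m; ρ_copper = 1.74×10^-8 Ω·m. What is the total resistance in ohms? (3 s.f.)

335 Ω

Seg 1: A = π(d/2)² = π(7.2500e-04 m)² = 1.651e-06 m²
R_1 = (2.63×10^-8)(286)/(1.651e-06) = 4.555 Ω
Seg 2: A = π(d/2)² = π(5.3500e-04 m)² = 8.992e-07 m²
R_2 = (2.63×10^-8)(441)/(8.992e-07) = 12.9 Ω
Seg 3: A = π(0.16/2 mm)² = π(8.0000e-05 m)² = 2.011e-08 m²
R_3 = (1.74×10^-8)(367)/(2.011e-08) = 317.6 Ω
R_total = R_1 + R_2 + R_3 = 335 Ω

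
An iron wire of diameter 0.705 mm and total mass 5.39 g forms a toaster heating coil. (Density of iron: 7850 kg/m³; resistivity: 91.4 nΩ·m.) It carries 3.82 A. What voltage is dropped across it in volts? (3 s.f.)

1.57 V

ρ = 91.4 nΩ·m = 9.14×10^-8 Ω·m
A = π(d/2)² = π(3.5250e-04 m)² = 3.9036e-07 m²
L = m/(density·A) = 0.00539/(7850×3.9036e-07) = 1.759 m
R = ρL/A = (9.14×10^-8)(1.759)/(3.9036e-07) = 0.4118 Ω
V = IR = 3.82 × 0.4118 = 1.57 V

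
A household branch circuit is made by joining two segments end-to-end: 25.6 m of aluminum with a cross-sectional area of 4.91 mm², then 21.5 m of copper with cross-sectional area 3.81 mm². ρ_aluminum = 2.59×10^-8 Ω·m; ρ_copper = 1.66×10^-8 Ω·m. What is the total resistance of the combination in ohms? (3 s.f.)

Segment 1: A = 4.91 mm² = 4.910e-06 m²
R₁ = ρL/A = (2.59×10^-8)(25.6)/(4.910e-06) = 0.135 Ω
Segment 2: A = 3.81 mm² = 3.810e-06 m²
R₂ = (1.66×10^-8)(21.5)/(3.810e-06) = 0.09367 Ω
R = R₁ + R₂ = 0.229 Ω

0.229 Ω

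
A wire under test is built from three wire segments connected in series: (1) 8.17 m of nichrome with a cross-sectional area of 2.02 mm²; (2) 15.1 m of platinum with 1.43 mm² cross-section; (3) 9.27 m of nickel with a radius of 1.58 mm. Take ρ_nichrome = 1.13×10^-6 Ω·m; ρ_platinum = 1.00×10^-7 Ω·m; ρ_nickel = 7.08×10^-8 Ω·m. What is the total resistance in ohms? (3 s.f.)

Seg 1: A = 2.02 mm² = 2.020e-06 m²
R_1 = (1.13×10^-6)(8.17)/(2.020e-06) = 4.57 Ω
Seg 2: A = 1.43 mm² = 1.430e-06 m²
R_2 = (1.00×10^-7)(15.1)/(1.430e-06) = 1.056 Ω
Seg 3: A = πr² = π(1.5800e-03 m)² = 7.843e-06 m²
R_3 = (7.08×10^-8)(9.27)/(7.843e-06) = 0.08369 Ω
R_total = R_1 + R_2 + R_3 = 5.71 Ω

5.71 Ω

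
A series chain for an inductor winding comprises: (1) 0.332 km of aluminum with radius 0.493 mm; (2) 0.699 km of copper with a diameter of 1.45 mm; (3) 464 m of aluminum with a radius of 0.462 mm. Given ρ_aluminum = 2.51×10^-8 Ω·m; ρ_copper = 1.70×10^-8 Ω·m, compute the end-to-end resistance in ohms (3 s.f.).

Seg 1: A = πr² = π(4.9300e-04 m)² = 7.636e-07 m²
R_1 = (2.51×10^-8)(332)/(7.636e-07) = 10.91 Ω
Seg 2: A = π(d/2)² = π(7.2500e-04 m)² = 1.651e-06 m²
R_2 = (1.70×10^-8)(699)/(1.651e-06) = 7.196 Ω
Seg 3: A = πr² = π(4.6200e-04 m)² = 6.706e-07 m²
R_3 = (2.51×10^-8)(464)/(6.706e-07) = 17.37 Ω
R_total = R_1 + R_2 + R_3 = 35.5 Ω

35.5 Ω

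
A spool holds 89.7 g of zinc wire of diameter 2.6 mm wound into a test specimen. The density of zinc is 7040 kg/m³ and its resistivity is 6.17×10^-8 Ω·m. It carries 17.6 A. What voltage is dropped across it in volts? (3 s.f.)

0.491 V

A = π(d/2)² = π(1.3000e-03 m)² = 5.3093e-06 m²
L = m/(density·A) = 0.0897/(7040×5.3093e-06) = 2.4 m
R = ρL/A = (6.17×10^-8)(2.4)/(5.3093e-06) = 0.02789 Ω
V = IR = 17.6 × 0.02789 = 0.491 V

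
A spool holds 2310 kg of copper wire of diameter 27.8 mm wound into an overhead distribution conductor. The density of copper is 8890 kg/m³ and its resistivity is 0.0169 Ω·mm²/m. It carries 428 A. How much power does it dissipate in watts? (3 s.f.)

2180 W

ρ = 0.0169 Ω·mm²/m = 1.69×10^-8 Ω·m
A = π(d/2)² = π(1.3900e-02 m)² = 6.0699e-04 m²
L = m/(density·A) = 2310/(8890×6.0699e-04) = 428.1 m
R = ρL/A = (1.69×10^-8)(428.1)/(6.0699e-04) = 0.01192 Ω
P = I²R = (428)² × 0.01192 = 2180 W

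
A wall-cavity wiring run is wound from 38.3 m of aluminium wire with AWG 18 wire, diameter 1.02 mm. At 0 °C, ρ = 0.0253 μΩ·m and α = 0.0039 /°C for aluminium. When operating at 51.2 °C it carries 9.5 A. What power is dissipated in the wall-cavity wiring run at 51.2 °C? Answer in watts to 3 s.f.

128 W

ρ = 0.0253 μΩ·m = 2.53×10^-8 Ω·m
A = π(1.02/2 mm)² = π(5.1000e-04 m)² = 8.171e-07 m²
R₍0₎ = ρL/A = (2.53×10^-8)(38.3)/(8.171e-07) = 1.186 Ω
R₍51.2₎ = R₍0₎(1 + αΔT) = 1.186 × (1 + 0.0039×51.2) = 1.423 Ω
P = I²R = (9.5)² × 1.423 = 128 W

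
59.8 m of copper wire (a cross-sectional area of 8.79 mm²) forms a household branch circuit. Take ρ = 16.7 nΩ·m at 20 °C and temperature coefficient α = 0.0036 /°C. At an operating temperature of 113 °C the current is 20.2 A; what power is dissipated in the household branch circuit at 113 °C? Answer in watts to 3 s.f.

ρ = 16.7 nΩ·m = 1.67×10^-8 Ω·m
A = 8.79 mm² = 8.790e-06 m²
R₍20₎ = ρL/A = (1.67×10^-8)(59.8)/(8.790e-06) = 0.1136 Ω
R₍113₎ = R₍20₎(1 + αΔT) = 0.1136 × (1 + 0.0036×93) = 0.1517 Ω
P = I²R = (20.2)² × 0.1517 = 61.9 W

61.9 W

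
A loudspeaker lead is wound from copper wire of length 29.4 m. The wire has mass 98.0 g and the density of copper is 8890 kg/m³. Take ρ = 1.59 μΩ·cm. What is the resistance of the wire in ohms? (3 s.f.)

ρ = 1.59 μΩ·cm = 1.59×10^-8 Ω·m
A = m/(density·L) = 0.098/(8890×29.4) = 3.7495e-07 m²
R = ρL/A = (1.59×10^-8)(29.4)/(3.7495e-07) = 1.25 Ω

1.25 Ω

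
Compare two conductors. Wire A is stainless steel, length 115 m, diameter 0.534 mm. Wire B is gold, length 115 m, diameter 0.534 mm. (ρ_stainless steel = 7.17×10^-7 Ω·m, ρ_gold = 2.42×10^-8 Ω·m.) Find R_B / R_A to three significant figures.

R ∝ ρL/d², so R_B/R_A = (ρ_B/ρ_A)
= (2.42×10^-8/7.17×10^-7) = 0.0338

0.0338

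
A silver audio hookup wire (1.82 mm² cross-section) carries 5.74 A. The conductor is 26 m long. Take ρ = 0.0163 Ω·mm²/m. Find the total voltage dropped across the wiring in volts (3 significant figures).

ρ = 0.0163 Ω·mm²/m = 1.63×10^-8 Ω·m
A = 1.82 mm² = 1.820e-06 m²
R = ρL/A = (1.63×10^-8)(26)/(1.820e-06) = 0.2329 Ω
V = IR = 5.74 × 0.2329 = 1.34 V

1.34 V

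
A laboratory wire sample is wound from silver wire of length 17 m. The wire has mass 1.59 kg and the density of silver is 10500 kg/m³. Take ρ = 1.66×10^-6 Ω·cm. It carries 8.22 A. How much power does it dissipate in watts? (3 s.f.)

2.14 W

ρ = 1.66×10^-6 Ω·cm = 1.66×10^-8 Ω·m
A = m/(density·L) = 1.59/(10500×17) = 8.9076e-06 m²
R = ρL/A = (1.66×10^-8)(17)/(8.9076e-06) = 0.03168 Ω
P = I²R = (8.22)² × 0.03168 = 2.14 W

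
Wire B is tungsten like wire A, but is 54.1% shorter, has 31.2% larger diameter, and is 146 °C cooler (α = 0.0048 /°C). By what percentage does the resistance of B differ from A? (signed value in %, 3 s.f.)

-92.0%

R ∝ ρL/d² with ρ ∝ (1+αΔT), so R_B/R_A = (1 − 54.1/100) × (1 + 31.2/100)⁻² × (1 − 0.0048×146)
= 0.459 × 0.5809 × 0.2992 = 0.07978
(R_B − R_A)/R_A = 0.07978 − 1 = -92.0%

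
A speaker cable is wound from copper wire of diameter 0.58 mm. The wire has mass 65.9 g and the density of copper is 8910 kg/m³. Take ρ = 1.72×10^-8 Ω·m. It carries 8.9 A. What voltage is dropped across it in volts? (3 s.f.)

A = π(d/2)² = π(2.9000e-04 m)² = 2.6421e-07 m²
L = m/(density·A) = 0.0659/(8910×2.6421e-07) = 27.99 m
R = ρL/A = (1.72×10^-8)(27.99)/(2.6421e-07) = 1.822 Ω
V = IR = 8.9 × 1.822 = 16.2 V

16.2 V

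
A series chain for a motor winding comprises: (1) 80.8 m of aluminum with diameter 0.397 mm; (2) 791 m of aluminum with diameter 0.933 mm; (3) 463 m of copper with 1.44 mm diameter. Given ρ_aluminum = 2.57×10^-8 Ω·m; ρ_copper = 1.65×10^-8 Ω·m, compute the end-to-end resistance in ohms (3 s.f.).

51.2 Ω

Seg 1: A = π(d/2)² = π(1.9850e-04 m)² = 1.238e-07 m²
R_1 = (2.57×10^-8)(80.8)/(1.238e-07) = 16.78 Ω
Seg 2: A = π(d/2)² = π(4.6650e-04 m)² = 6.837e-07 m²
R_2 = (2.57×10^-8)(791)/(6.837e-07) = 29.73 Ω
Seg 3: A = π(d/2)² = π(7.2000e-04 m)² = 1.629e-06 m²
R_3 = (1.65×10^-8)(463)/(1.629e-06) = 4.691 Ω
R_total = R_1 + R_2 + R_3 = 51.2 Ω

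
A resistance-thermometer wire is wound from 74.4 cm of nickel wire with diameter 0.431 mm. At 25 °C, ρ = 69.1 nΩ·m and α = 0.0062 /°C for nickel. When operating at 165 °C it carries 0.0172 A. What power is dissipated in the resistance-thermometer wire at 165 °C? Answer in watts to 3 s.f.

1.95×10^-4 W

ρ = 69.1 nΩ·m = 6.91×10^-8 Ω·m
A = π(d/2)² = π(2.1550e-04 m)² = 1.459e-07 m²
R₍25₎ = ρL/A = (6.91×10^-8)(0.744)/(1.459e-07) = 0.3524 Ω
R₍165₎ = R₍25₎(1 + αΔT) = 0.3524 × (1 + 0.0062×140) = 0.6582 Ω
P = I²R = (0.0172)² × 0.6582 = 1.95×10^-4 W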